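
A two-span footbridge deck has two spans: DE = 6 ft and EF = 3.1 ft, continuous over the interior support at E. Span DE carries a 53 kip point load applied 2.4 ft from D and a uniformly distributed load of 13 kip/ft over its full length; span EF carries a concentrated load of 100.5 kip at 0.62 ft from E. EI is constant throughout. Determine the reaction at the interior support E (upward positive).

R_E = 184.2 kip

Take M_E as the redundant. Released structure: two simple spans DE and EF with a hinge at E.
Rotations at E on the released spans (each span's end-slope, ×1/EI):
  span DE: point load 53 at a = 2.4: Pab(L + a)/(6LEI) = 106.8/EI
  span DE: UDL 13: wL³/(24EI) = 117/EI
  span EF: point load 100.5 at a = 0.62: Pab(L + b)/(6LEI) = 46.36/EI
  relative rotation θ_0 = (223.8 + 46.36)/EI = 270.2/EI
A unit hogging moment at E produces rotation L₁/(3EI) + L₂/(3EI) = 3.033/EI.
Compatibility: M_E·(L₁+L₂)/(3EI) = θ_0, giving M_E = 89.08 kip·ft (hogging).
Span DE, ΣM about D with M_E applied at E: R_E^{DE}·6 = 361.2 + 89.08, so R_E^{DE} = 75.05 kip and R_D = 131 − 75.05 = 55.95 kip.
Span EF, ΣM about F: R_E^{EF}·3.1 = 249.2 + 89.08, so R_E^{EF} = 109.1 kip and R_F = 100.5 − 109.1 = -8.635 kip.
R_E = 75.05 + 109.1 = 184.2 kip.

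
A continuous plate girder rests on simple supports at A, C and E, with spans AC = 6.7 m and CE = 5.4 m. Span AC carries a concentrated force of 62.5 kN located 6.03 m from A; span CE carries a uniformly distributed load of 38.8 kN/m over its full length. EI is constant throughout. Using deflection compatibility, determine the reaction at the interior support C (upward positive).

R_C = 188.7 kN

Insert a hinge at C; M_C is the redundant, and each span becomes simply supported.
End slopes at the hinge C, treating each span as simply supported:
  span AC: point load 62.5 at a = 6.03: Pab(L + a)/(6LEI) = 79.96/EI
  span CE: UDL 38.8: wL³/(24EI) = 254.6/EI
  relative rotation θ_0 = (79.96 + 254.6)/EI = 334.5/EI
A unit hogging moment at C produces rotation L₁/(3EI) + L₂/(3EI) = 4.033/EI.
Slope continuity at C: θ_0 = M_C·4.033/EI, so M_C = 334.5/4.033 = 82.94 kN·m (hogging).
Span AC, ΣM about A with M_C applied at C: R_C^{AC}·6.7 = 376.9 + 82.94, so R_C^{AC} = 68.63 kN and R_A = 62.5 − 68.63 = -6.129 kN.
Span CE, ΣM about E: R_C^{CE}·5.4 = 565.7 + 82.94, so R_C^{CE} = 120.1 kN and R_E = 209.5 − 120.1 = 89.4 kN.
R_C = 68.63 + 120.1 = 188.7 kN.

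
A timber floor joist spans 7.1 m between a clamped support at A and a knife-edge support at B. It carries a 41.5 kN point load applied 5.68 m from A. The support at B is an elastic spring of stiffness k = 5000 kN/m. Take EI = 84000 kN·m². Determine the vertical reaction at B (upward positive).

Release the roller at B. Primary structure: cantilever fixed at A.
Downward deflection at the released point B due to the loads:
  point load 41.5 at a = 5.68: Pa²(3L − a)/(6EI) = 3486/EI
Tip deflection under a unit load at B: L³/(3EI) = 119.3/EI.
With EI = 84000 kN·m²: δ_0 = 0.041495 m and δ_{BB} = 0.00142 m/kN.
Compatibility — the spring shortens by R_B/k under the reaction it provides: δ_0 − R_B·δ_{BB} = R_B/k. With 1/k = 0.0002 m/kN, R_B = δ_0 / (δ_{BB} + 1/k) = 0.041495 / (0.00142 + 0.0002) = 25.61 kN.

R_B = 25.61 kN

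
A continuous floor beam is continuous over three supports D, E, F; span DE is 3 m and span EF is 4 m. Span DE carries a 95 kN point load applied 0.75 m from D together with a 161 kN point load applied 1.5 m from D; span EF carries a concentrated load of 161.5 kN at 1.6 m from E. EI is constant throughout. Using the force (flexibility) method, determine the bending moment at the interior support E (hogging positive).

M_E = 124 kN·m

Release continuity at E by inserting a hinge; the redundant is the internal moment M_E. The primary structure is two simply-supported spans DE and EF.
Discontinuity in slope at E on the released structure — sum the simple-span end rotations:
  span DE: point load 95 at a = 0.75: Pab(L + a)/(6LEI) = 33.4/EI
  span DE: point load 161 at a = 1.5: Pab(L + a)/(6LEI) = 90.56/EI
  span EF: point load 161.5 at a = 1.6: Pab(L + b)/(6LEI) = 165.4/EI
  relative rotation θ_0 = (124 + 165.4)/EI = 289.3/EI
A unit hogging moment at E produces rotation L₁/(3EI) + L₂/(3EI) = 2.333/EI.
Slope continuity at E: θ_0 = M_E·2.333/EI, so M_E = 289.3/2.333 = 124 kN·m (hogging).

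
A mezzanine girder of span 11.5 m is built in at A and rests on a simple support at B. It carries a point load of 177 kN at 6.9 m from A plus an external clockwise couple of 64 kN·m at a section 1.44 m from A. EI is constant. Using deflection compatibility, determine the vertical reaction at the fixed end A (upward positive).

Choose R_B as the redundant. The primary structure is the cantilever fixed at A.
Primary-structure tip deflection at B by superposition:
  point load 177 at a = 6.9: Pa²(3L − a)/(6EI) = 38764/EI
  clockwise couple 64 at a = 1.44: M₀a(2L − a)/(2EI) = 993.5/EI
  δ_0 = 39758/EI
Tip deflection under a unit load at B: L³/(3EI) = 507/EI.
Compatibility at B: δ_0 − R_B·δ_{BB} = 0, so R_B = 39758/507 = 78.42 kN.
Vertical equilibrium: R_A = ΣP − R_B = 177 − 78.42 = 98.58 kN.

R_A = 98.58 kN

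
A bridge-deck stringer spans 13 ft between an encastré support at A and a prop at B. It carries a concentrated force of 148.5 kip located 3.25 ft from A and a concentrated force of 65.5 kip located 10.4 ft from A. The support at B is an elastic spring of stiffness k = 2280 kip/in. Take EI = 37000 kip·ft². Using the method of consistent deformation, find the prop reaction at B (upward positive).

Take the reaction at B as the redundant and release it; the primary structure is a cantilever fixed at A.
Primary-structure tip deflection at B by superposition:
  point load 148.5 at a = 3.25: Pa²(3L − a)/(6EI) = 9346/EI
  point load 65.5 at a = 10.4: Pa²(3L − a)/(6EI) = 33769/EI
  δ_0 = 43115/EI
Flexibility coefficient — unit upward force at B: δ_{BB} = L³/(3EI) = 732.3/EI.
With EI = 37000 kip·ft²: δ_0 = 1.1653 ft and δ_{BB} = 0.019793 ft/kip.
Compatibility — the spring shortens by R_B/k under the reaction it provides: δ_0 − R_B·δ_{BB} = R_B/k. With 1/k = 1/(2280×12) ft/kip = 0.000037 ft/kip, R_B = δ_0 / (δ_{BB} + 1/k) = 1.1653 / (0.019793 + 0.000037) = 58.77 kip.

R_B = 58.77 kip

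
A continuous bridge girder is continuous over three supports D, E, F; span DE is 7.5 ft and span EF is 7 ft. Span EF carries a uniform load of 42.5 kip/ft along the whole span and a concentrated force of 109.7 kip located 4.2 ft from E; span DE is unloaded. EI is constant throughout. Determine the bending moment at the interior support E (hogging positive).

Insert a hinge at E; M_E is the redundant, and each span becomes simply supported.
End slopes at the hinge E, treating each span as simply supported:
  span EF: UDL 42.5: wL³/(24EI) = 607.4/EI
  span EF: point load 109.7 at a = 4.2: Pab(L + b)/(6LEI) = 301/EI
  relative rotation θ_0 = (0 + 908.4)/EI = 908.4/EI
A unit hogging moment at E produces rotation L₁/(3EI) + L₂/(3EI) = 4.833/EI.
Compatibility: M_E·(L₁+L₂)/(3EI) = θ_0, giving M_E = 187.9 kip·ft (hogging).

M_E = 187.9 kip·ft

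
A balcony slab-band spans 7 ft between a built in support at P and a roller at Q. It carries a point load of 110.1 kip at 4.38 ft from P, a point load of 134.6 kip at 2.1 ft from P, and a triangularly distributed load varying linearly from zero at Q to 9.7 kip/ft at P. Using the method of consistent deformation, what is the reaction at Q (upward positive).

Remove the prop at Q; the released (primary) structure is a cantilever built in at P.
Primary-structure tip deflection at Q by superposition:
  point load 110.1 at a = 4.38: Pa²(3L − a)/(6EI) = 5851/EI
  point load 134.6 at a = 2.1: Pa²(3L − a)/(6EI) = 1870/EI
  triangular load, peak 9.7 at the fixed end: w₀L⁴/(30EI) = 776.3/EI
  δ_0 = 8497/EI
Tip deflection under a unit load at Q: L³/(3EI) = 114.3/EI.
The prop prevents deflection at Q: R_Q = δ_0/δ_{QQ} = 8497/114.3 = 74.32 kip.

R_Q = 74.32 kip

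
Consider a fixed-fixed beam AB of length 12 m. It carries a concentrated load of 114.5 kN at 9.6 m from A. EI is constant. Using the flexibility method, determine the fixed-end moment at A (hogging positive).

M_A = 43.97 kN·m

Take the two fixed-end moments M_A, M_B as redundants; the released structure is the simple span AB.
End rotations of the released simple span under the applied load (×1/EI):
  at A: point load 114.5 at a = 9.6: Pab(L + b)/(6LEI) = 527.6/EI
  at B: point load 114.5 at a = 9.6: Pab(L + a)/(6LEI) = 791.4/EI
  θ_A0 = 527.6/EI,  θ_B0 = 791.4/EI
Flexibility coefficients: a unit moment at one end gives L/(3EI) there and L/(6EI) at the far end, so f₁₁ = f₂₂ = 4/EI and f₁₂ = f₂₁ = 2/EI.
Compatibility — zero rotation at each built-in end:
  4 M_A + 2 M_B = 527.6
  2 M_A + 4 M_B = 791.4
Solving the pair gives M_A = 43.97 kN·m and M_B = 175.9 kN·m (hogging).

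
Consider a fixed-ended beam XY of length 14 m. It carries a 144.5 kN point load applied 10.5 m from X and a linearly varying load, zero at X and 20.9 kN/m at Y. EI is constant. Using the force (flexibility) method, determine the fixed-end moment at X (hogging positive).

Take the two fixed-end moments M_X, M_Y as redundants; the released structure is the simple span XY.
On the primary (simply-supported) span, the end slopes from the loading are:
  at X: point load 144.5 at a = 10.5: Pab(L + b)/(6LEI) = 1106/EI
  at Y: point load 144.5 at a = 10.5: Pab(L + a)/(6LEI) = 1549/EI
  at X: triangular load, peak 20.9: 7w₀L³/(360EI) = 1115/EI
  at Y: triangular load, peak 20.9: w₀L³/(45EI) = 1274/EI
  θ_X0 = 2221/EI,  θ_Y0 = 2823/EI
Flexibility coefficients: a unit moment at one end gives L/(3EI) there and L/(6EI) at the far end, so f₁₁ = f₂₂ = 4.667/EI and f₁₂ = f₂₁ = 2.333/EI.
Compatibility — zero rotation at each built-in end:
  4.667 M_X + 2.333 M_Y = 2221
  2.333 M_X + 4.667 M_Y = 2823
Solving the pair gives M_X = 231.4 kN·m and M_Y = 489.3 kN·m (hogging).

M_X = 231.4 kN·m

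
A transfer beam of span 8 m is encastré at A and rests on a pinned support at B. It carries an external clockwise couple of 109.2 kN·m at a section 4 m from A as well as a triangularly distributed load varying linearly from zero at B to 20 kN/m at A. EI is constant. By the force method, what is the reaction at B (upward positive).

R_B = 31.36 kN

Take the reaction at B as the redundant and release it; the primary structure is a cantilever fixed at A.
Primary-structure tip deflection at B by superposition:
  clockwise couple 109.2 at a = 4: M₀a(2L − a)/(2EI) = 2621/EI
  triangular load, peak 20 at the fixed end: w₀L⁴/(30EI) = 2731/EI
  δ_0 = 5351/EI
Flexibility coefficient — unit upward force at B: δ_{BB} = L³/(3EI) = 170.7/EI.
Compatibility at B: δ_0 − R_B·δ_{BB} = 0, so R_B = 5351/170.7 = 31.36 kN.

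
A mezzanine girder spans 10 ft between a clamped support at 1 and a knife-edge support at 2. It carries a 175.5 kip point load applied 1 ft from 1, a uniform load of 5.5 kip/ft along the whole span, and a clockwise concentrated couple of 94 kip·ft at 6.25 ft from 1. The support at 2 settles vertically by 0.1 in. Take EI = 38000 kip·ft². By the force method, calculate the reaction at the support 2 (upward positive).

R_2 = 34.34 kip

Release the roller at 2. Primary structure: cantilever fixed at 1.
Deflection at 2 on the released cantilever, summing each load's contribution:
  point load 175.5 at a = 1: Pa²(3L − a)/(6EI) = 848.2/EI
  UDL 5.5: wL⁴/(8EI) = 6875/EI
  clockwise couple 94 at a = 6.25: M₀a(2L − a)/(2EI) = 4039/EI
  δ_0 = 11762/EI
Flexibility coefficient — unit upward force at 2: δ_{22} = L³/(3EI) = 333.3/EI.
With EI = 38000 kip·ft²: δ_0 = 0.30953 ft and δ_{22} = 0.008772 ft/kip.
Compatibility — the beam at 2 must follow the support down by 0.008333 ft: δ_0 − R_2·δ_{22} = 0.008333, so R_2 = (0.30953 − 0.008333)/0.008772 = 34.34 kip.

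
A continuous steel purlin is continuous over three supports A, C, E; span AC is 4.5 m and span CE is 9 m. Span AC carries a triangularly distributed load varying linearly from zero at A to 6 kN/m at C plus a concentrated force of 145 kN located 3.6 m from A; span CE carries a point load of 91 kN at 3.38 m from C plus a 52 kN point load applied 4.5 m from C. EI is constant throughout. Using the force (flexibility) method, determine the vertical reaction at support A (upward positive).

Release continuity at C by inserting a hinge; the redundant is the internal moment M_C. The primary structure is two simply-supported spans AC and CE.
Discontinuity in slope at C on the released structure — sum the simple-span end rotations:
  span AC: triangular load, peak 6: w₀L³/(45EI) = 12.15/EI
  span AC: point load 145 at a = 3.6: Pab(L + a)/(6LEI) = 140.9/EI
  span CE: point load 91 at a = 3.38: Pab(L + b)/(6LEI) = 468/EI
  span CE: point load 52 at a = 4.5: Pab(L + b)/(6LEI) = 263.2/EI
  relative rotation θ_0 = (153.1 + 731.3)/EI = 884.3/EI
A unit hogging moment at C produces rotation L₁/(3EI) + L₂/(3EI) = 4.5/EI.
Slope continuity at C: θ_0 = M_C·4.5/EI, so M_C = 884.3/4.5 = 196.5 kN·m (hogging).
Span AC, ΣM about A with M_C applied at C: R_C^{AC}·4.5 = 562.5 + 196.5, so R_C^{AC} = 168.7 kN and R_A = 158.5 − 168.7 = -10.17 kN.

R_A = -10.17 kN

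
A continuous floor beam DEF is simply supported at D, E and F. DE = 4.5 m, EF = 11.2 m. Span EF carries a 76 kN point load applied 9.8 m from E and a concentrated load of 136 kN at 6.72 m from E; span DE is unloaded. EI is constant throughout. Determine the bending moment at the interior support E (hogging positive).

Release continuity at E by inserting a hinge; the redundant is the internal moment M_E. The primary structure is two simply-supported spans DE and EF.
Discontinuity in slope at E on the released structure — sum the simple-span end rotations:
  span EF: point load 76 at a = 9.8: Pab(L + b)/(6LEI) = 195.5/EI
  span EF: point load 136 at a = 6.72: Pab(L + b)/(6LEI) = 955.4/EI
  relative rotation θ_0 = (0 + 1151)/EI = 1151/EI
A unit hogging moment at E produces rotation L₁/(3EI) + L₂/(3EI) = 5.233/EI.
Slope continuity at E: θ_0 = M_E·5.233/EI, so M_E = 1151/5.233 = 219.9 kN·m (hogging).

M_E = 219.9 kN·m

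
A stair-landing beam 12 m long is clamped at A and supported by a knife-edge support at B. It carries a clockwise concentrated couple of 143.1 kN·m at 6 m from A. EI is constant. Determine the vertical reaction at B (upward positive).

R_B = 13.42 kN

Choose R_B as the redundant. The primary structure is the cantilever fixed at A.
Primary-structure tip deflection at B by superposition:
  clockwise couple 143.1 at a = 6: M₀a(2L − a)/(2EI) = 7727/EI
Flexibility coefficient — unit upward force at B: δ_{BB} = L³/(3EI) = 576/EI.
Compatibility at B: δ_0 − R_B·δ_{BB} = 0, so R_B = 7727/576 = 13.42 kN.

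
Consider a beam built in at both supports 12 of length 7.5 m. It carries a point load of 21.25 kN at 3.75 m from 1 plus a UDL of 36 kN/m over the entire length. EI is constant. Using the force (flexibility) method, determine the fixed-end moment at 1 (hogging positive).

Release both end moments; the primary structure is a simply-supported span 12 with redundants M_1 and M_2.
End rotations of the released simple span under the applied load (×1/EI):
  at 1: point load 21.25 at a = 3.75: Pab(L + b)/(6LEI) = 74.71/EI
  at 2: point load 21.25 at a = 3.75: Pab(L + a)/(6LEI) = 74.71/EI
  at 1: UDL 36: wL³/(24EI) = 632.8/EI
  at 2: UDL 36: wL³/(24EI) = 632.8/EI
  θ_10 = 707.5/EI,  θ_20 = 707.5/EI
Flexibility coefficients: a unit moment at one end gives L/(3EI) there and L/(6EI) at the far end, so f₁₁ = f₂₂ = 2.5/EI and f₁₂ = f₂₁ = 1.25/EI.
Compatibility — zero rotation at each built-in end:
  2.5 M_1 + 1.25 M_2 = 707.5
  1.25 M_1 + 2.5 M_2 = 707.5
Solving the pair gives M_1 = 188.7 kN·m and M_2 = 188.7 kN·m (hogging).

M_1 = 188.7 kN·m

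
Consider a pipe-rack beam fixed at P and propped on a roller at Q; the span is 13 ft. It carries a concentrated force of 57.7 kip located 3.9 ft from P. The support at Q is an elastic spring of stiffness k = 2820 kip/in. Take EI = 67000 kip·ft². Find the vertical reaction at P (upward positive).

Choose R_Q as the redundant. The primary structure is the cantilever fixed at P.
Primary-structure tip deflection at Q by superposition:
  point load 57.7 at a = 3.9: Pa²(3L − a)/(6EI) = 5134/EI
Flexibility coefficient — unit upward force at Q: δ_{QQ} = L³/(3EI) = 732.3/EI.
With EI = 67000 kip·ft²: δ_0 = 0.076628 ft and δ_{QQ} = 0.01093 ft/kip.
Compatibility — the spring shortens by R_Q/k under the reaction it provides: δ_0 − R_Q·δ_{QQ} = R_Q/k. With 1/k = 1/(2820×12) ft/kip = 0.00003 ft/kip, R_Q = δ_0 / (δ_{QQ} + 1/k) = 0.076628 / (0.01093 + 0.00003) = 6.992 kip.
Vertical equilibrium: R_P = ΣP − R_Q = 57.7 − 6.992 = 50.71 kip.

R_P = 50.71 kip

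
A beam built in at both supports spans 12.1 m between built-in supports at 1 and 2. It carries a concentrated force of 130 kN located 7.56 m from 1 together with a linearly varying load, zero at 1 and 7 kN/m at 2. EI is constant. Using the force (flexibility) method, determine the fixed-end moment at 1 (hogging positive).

M_1 = 172.5 kN·m

Take the two fixed-end moments M_1, M_2 as redundants; the released structure is the simple span 12.
Simple-span end rotations at 1 and 2 under the given loads:
  at 1: point load 130 at a = 7.56: Pab(L + b)/(6LEI) = 1023/EI
  at 2: point load 130 at a = 7.56: Pab(L + a)/(6LEI) = 1208/EI
  at 1: triangular load, peak 7: 7w₀L³/(360EI) = 241.1/EI
  at 2: triangular load, peak 7: w₀L³/(45EI) = 275.6/EI
  θ_10 = 1264/EI,  θ_20 = 1484/EI
Flexibility coefficients: a unit moment at one end gives L/(3EI) there and L/(6EI) at the far end, so f₁₁ = f₂₂ = 4.033/EI and f₁₂ = f₂₁ = 2.017/EI.
Compatibility — zero rotation at each built-in end:
  4.033 M_1 + 2.017 M_2 = 1264
  2.017 M_1 + 4.033 M_2 = 1484
Solving the pair gives M_1 = 172.5 kN·m and M_2 = 281.6 kN·m (hogging).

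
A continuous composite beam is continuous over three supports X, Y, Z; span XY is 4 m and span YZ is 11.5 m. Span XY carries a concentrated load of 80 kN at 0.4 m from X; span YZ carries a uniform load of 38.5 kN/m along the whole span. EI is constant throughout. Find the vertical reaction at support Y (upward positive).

R_Y = 389.9 kN

Take M_Y as the redundant. Released structure: two simple spans XY and YZ with a hinge at Y.
Rotations at Y on the released spans (each span's end-slope, ×1/EI):
  span XY: point load 80 at a = 0.4: Pab(L + a)/(6LEI) = 21.12/EI
  span YZ: UDL 38.5: wL³/(24EI) = 2440/EI
  relative rotation θ_0 = (21.12 + 2440)/EI = 2461/EI
A unit hogging moment at Y produces rotation L₁/(3EI) + L₂/(3EI) = 5.167/EI.
Slope continuity at Y: θ_0 = M_Y·5.167/EI, so M_Y = 2461/5.167 = 476.3 kN·m (hogging).
Span XY, ΣM about X with M_Y applied at Y: R_Y^{XY}·4 = 32 + 476.3, so R_Y^{XY} = 127.1 kN and R_X = 80 − 127.1 = -47.07 kN.
Span YZ, ΣM about Z: R_Y^{YZ}·11.5 = 2546 + 476.3, so R_Y^{YZ} = 262.8 kN and R_Z = 442.8 − 262.8 = 180 kN.
R_Y = 127.1 + 262.8 = 389.9 kN.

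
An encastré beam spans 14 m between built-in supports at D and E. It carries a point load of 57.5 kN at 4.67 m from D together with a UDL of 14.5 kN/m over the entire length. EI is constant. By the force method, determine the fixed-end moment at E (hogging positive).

M_E = 296.5 kN·m

Take the two fixed-end moments M_D, M_E as redundants; the released structure is the simple span DE.
On the primary (simply-supported) span, the end slopes from the loading are:
  at D: point load 57.5 at a = 4.67: Pab(L + b)/(6LEI) = 695.8/EI
  at E: point load 57.5 at a = 4.67: Pab(L + a)/(6LEI) = 556.8/EI
  at D: UDL 14.5: wL³/(24EI) = 1658/EI
  at E: UDL 14.5: wL³/(24EI) = 1658/EI
  θ_D0 = 2354/EI,  θ_E0 = 2215/EI
Flexibility coefficients: a unit moment at one end gives L/(3EI) there and L/(6EI) at the far end, so f₁₁ = f₂₂ = 4.667/EI and f₁₂ = f₂₁ = 2.333/EI.
Compatibility — zero rotation at each built-in end:
  4.667 M_D + 2.333 M_E = 2354
  2.333 M_D + 4.667 M_E = 2215
Solving the pair gives M_D = 356.1 kN·m and M_E = 296.5 kN·m (hogging).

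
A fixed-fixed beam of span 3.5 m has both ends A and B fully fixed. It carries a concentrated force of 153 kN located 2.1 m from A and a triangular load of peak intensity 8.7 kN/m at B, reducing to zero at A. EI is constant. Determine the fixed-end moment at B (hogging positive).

Release both end moments; the primary structure is a simply-supported span AB with redundants M_A and M_B.
End rotations of the released simple span under the applied load (×1/EI):
  at A: point load 153 at a = 2.1: Pab(L + b)/(6LEI) = 105/EI
  at B: point load 153 at a = 2.1: Pab(L + a)/(6LEI) = 120/EI
  at A: triangular load, peak 8.7: 7w₀L³/(360EI) = 7.253/EI
  at B: triangular load, peak 8.7: w₀L³/(45EI) = 8.289/EI
  θ_A0 = 112.2/EI,  θ_B0 = 128.2/EI
Flexibility coefficients: a unit moment at one end gives L/(3EI) there and L/(6EI) at the far end, so f₁₁ = f₂₂ = 1.167/EI and f₁₂ = f₂₁ = 0.5833/EI.
Compatibility — zero rotation at each built-in end:
  1.167 M_A + 0.5833 M_B = 112.2
  0.5833 M_A + 1.167 M_B = 128.2
Solving the pair gives M_A = 54.96 kN·m and M_B = 82.44 kN·m (hogging).

M_B = 82.44 kN·m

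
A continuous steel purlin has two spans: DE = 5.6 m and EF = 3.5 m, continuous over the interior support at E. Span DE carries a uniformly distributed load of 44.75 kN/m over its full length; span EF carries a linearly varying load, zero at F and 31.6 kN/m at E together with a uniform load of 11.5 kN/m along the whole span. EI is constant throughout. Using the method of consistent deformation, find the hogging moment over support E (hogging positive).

M_E = 124.6 kN·m

Take M_E as the redundant. Released structure: two simple spans DE and EF with a hinge at E.
Discontinuity in slope at E on the released structure — sum the simple-span end rotations:
  span DE: UDL 44.75: wL³/(24EI) = 327.5/EI
  span EF: triangular load, peak 31.6: w₀L³/(45EI) = 30.11/EI
  span EF: UDL 11.5: wL³/(24EI) = 20.54/EI
  relative rotation θ_0 = (327.5 + 50.65)/EI = 378.1/EI
A unit hogging moment at E produces rotation L₁/(3EI) + L₂/(3EI) = 3.033/EI.
Slope continuity at E: θ_0 = M_E·3.033/EI, so M_E = 378.1/3.033 = 124.6 kN·m (hogging).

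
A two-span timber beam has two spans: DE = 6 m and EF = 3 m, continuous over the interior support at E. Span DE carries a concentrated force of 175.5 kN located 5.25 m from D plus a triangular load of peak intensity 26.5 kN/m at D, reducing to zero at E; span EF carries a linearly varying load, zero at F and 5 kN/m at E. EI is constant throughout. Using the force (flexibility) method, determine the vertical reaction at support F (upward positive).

Release continuity at E by inserting a hinge; the redundant is the internal moment M_E. The primary structure is two simply-supported spans DE and EF.
Discontinuity in slope at E on the released structure — sum the simple-span end rotations:
  span DE: point load 175.5 at a = 5.25: Pab(L + a)/(6LEI) = 215.9/EI
  span DE: triangular load, peak 26.5: 7w₀L³/(360EI) = 111.3/EI
  span EF: triangular load, peak 5: w₀L³/(45EI) = 3/EI
  relative rotation θ_0 = (327.2 + 3)/EI = 330.2/EI
A unit hogging moment at E produces rotation L₁/(3EI) + L₂/(3EI) = 3/EI.
Slope continuity at E: θ_0 = M_E·3/EI, so M_E = 330.2/3 = 110.1 kN·m (hogging).
Span EF, ΣM about F: R_E^{EF}·3 = 15 + 110.1, so R_E^{EF} = 41.69 kN and R_F = 7.5 − 41.69 = -34.19 kN.

R_F = -34.19 kN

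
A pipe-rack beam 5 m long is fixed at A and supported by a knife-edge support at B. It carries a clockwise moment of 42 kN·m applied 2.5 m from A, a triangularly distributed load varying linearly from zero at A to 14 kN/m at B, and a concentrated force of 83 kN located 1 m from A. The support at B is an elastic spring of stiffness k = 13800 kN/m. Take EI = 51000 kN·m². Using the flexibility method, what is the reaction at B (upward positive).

R_B = 30.63 kN

Choose R_B as the redundant. The primary structure is the cantilever fixed at A.
Free-end deflection of the primary structure under the applied loading (downward +):
  clockwise couple 42 at a = 2.5: M₀a(2L − a)/(2EI) = 393.8/EI
  triangular load, peak 14 at the free end: 11w₀L⁴/(120EI) = 802.1/EI
  point load 83 at a = 1: Pa²(3L − a)/(6EI) = 193.7/EI
  δ_0 = 1390/EI
Flexibility coefficient — unit upward force at B: δ_{BB} = L³/(3EI) = 41.67/EI.
With EI = 51000 kN·m²: δ_0 = 0.027245 m and δ_{BB} = 0.000817 m/kN.
Compatibility — the spring shortens by R_B/k under the reaction it provides: δ_0 − R_B·δ_{BB} = R_B/k. With 1/k = 0.000072 m/kN, R_B = δ_0 / (δ_{BB} + 1/k) = 0.027245 / (0.000817 + 0.000072) = 30.63 kN.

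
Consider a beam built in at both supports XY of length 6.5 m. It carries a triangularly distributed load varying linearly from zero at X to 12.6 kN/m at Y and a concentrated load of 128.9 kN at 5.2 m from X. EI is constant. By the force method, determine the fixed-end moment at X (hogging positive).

Release both end moments; the primary structure is a simply-supported span XY with redundants M_X and M_Y.
Simple-span end rotations at X and Y under the given loads:
  at X: triangular load, peak 12.6: 7w₀L³/(360EI) = 67.28/EI
  at Y: triangular load, peak 12.6: w₀L³/(45EI) = 76.89/EI
  at X: point load 128.9 at a = 5.2: Pab(L + b)/(6LEI) = 174.3/EI
  at Y: point load 128.9 at a = 5.2: Pab(L + a)/(6LEI) = 261.4/EI
  θ_X0 = 241.6/EI,  θ_Y0 = 338.3/EI
Flexibility coefficients: a unit moment at one end gives L/(3EI) there and L/(6EI) at the far end, so f₁₁ = f₂₂ = 2.167/EI and f₁₂ = f₂₁ = 1.083/EI.
Compatibility — zero rotation at each built-in end:
  2.167 M_X + 1.083 M_Y = 241.6
  1.083 M_X + 2.167 M_Y = 338.3
Solving the pair gives M_X = 44.56 kN·m and M_Y = 133.9 kN·m (hogging).

M_X = 44.56 kN·m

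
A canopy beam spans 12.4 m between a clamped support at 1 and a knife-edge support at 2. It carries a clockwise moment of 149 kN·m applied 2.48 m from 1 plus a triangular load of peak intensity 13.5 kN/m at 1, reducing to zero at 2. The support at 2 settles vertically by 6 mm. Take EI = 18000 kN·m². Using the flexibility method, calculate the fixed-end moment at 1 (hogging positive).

Choose R_2 as the redundant. The primary structure is the cantilever fixed at 1.
Free-end deflection of the primary structure under the applied loading (downward +):
  clockwise couple 149 at a = 2.48: M₀a(2L − a)/(2EI) = 4124/EI
  triangular load, peak 13.5 at the fixed end: w₀L⁴/(30EI) = 10639/EI
  δ_0 = 14763/EI
Tip deflection under a unit load at 2: L³/(3EI) = 635.5/EI.
With EI = 18000 kN·m²: δ_0 = 0.82016 m and δ_{22} = 0.035308 m/kN.
Compatibility — the beam at 2 must follow the support down by 0.006 m: δ_0 − R_2·δ_{22} = 0.006, so R_2 = (0.82016 − 0.006)/0.035308 = 23.06 kN.
Moment equilibrium about 1: M_1 = Σ(load moments about 1) − R_2·L = 495 − 23.06×12.4 = 209 kN·m.

M_1 = 209 kN·m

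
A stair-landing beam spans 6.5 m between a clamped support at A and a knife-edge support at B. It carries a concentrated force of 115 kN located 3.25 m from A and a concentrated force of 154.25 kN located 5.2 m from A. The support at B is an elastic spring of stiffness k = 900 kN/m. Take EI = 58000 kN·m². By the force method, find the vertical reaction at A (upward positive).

R_A = 184.4 kN

Remove the prop at B; the released (primary) structure is a cantilever built in at A.
Deflection at B on the released cantilever, summing each load's contribution:
  point load 115 at a = 3.25: Pa²(3L − a)/(6EI) = 3290/EI
  point load 154.25 at a = 5.2: Pa²(3L − a)/(6EI) = 9941/EI
  δ_0 = 13230/EI
Flexibility coefficient — unit upward force at B: δ_{BB} = L³/(3EI) = 91.54/EI.
With EI = 58000 kN·m²: δ_0 = 0.22811 m and δ_{BB} = 0.001578 m/kN.
Compatibility — the spring shortens by R_B/k under the reaction it provides: δ_0 − R_B·δ_{BB} = R_B/k. With 1/k = 0.001111 m/kN, R_B = δ_0 / (δ_{BB} + 1/k) = 0.22811 / (0.001578 + 0.001111) = 84.82 kN.
Vertical equilibrium: R_A = ΣP − R_B = 269.2 − 84.82 = 184.4 kN.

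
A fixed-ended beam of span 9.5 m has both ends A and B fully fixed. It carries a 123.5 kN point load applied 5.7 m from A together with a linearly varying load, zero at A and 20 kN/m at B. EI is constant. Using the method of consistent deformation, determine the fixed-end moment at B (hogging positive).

Take the two fixed-end moments M_A, M_B as redundants; the released structure is the simple span AB.
On the primary (simply-supported) span, the end slopes from the loading are:
  at A: point load 123.5 at a = 5.7: Pab(L + b)/(6LEI) = 624.2/EI
  at B: point load 123.5 at a = 5.7: Pab(L + a)/(6LEI) = 713.3/EI
  at A: triangular load, peak 20: 7w₀L³/(360EI) = 333.4/EI
  at B: triangular load, peak 20: w₀L³/(45EI) = 381.1/EI
  θ_A0 = 957.6/EI,  θ_B0 = 1094/EI
Flexibility coefficients: a unit moment at one end gives L/(3EI) there and L/(6EI) at the far end, so f₁₁ = f₂₂ = 3.167/EI and f₁₂ = f₂₁ = 1.583/EI.
Compatibility — zero rotation at each built-in end:
  3.167 M_A + 1.583 M_B = 957.6
  1.583 M_A + 3.167 M_B = 1094
Solving the pair gives M_A = 172.8 kN·m and M_B = 259.2 kN·m (hogging).

M_B = 259.2 kN·m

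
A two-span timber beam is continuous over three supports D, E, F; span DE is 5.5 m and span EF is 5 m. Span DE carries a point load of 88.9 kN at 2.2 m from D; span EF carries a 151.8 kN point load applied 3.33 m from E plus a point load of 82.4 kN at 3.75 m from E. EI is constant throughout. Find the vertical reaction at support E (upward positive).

R_E = 152.5 kN

Take M_E as the redundant. Released structure: two simple spans DE and EF with a hinge at E.
Discontinuity in slope at E on the released structure — sum the simple-span end rotations:
  span DE: point load 88.9 at a = 2.2: Pab(L + a)/(6LEI) = 150.6/EI
  span EF: point load 151.8 at a = 3.33: Pab(L + b)/(6LEI) = 187.7/EI
  span EF: point load 82.4 at a = 3.75: Pab(L + b)/(6LEI) = 80.47/EI
  relative rotation θ_0 = (150.6 + 268.2)/EI = 418.8/EI
A unit hogging moment at E produces rotation L₁/(3EI) + L₂/(3EI) = 3.5/EI.
Compatibility: M_E·(L₁+L₂)/(3EI) = θ_0, giving M_E = 119.6 kN·m (hogging).
Span DE, ΣM about D with M_E applied at E: R_E^{DE}·5.5 = 195.6 + 119.6, so R_E^{DE} = 57.31 kN and R_D = 88.9 − 57.31 = 31.59 kN.
Span EF, ΣM about F: R_E^{EF}·5 = 356.5 + 119.6, so R_E^{EF} = 95.23 kN and R_F = 234.2 − 95.23 = 139 kN.
R_E = 57.31 + 95.23 = 152.5 kN.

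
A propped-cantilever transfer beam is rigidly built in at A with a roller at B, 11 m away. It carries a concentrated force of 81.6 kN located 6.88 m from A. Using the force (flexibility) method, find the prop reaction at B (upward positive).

Remove the prop at B; the released (primary) structure is a cantilever built in at A.
Downward deflection at the released point B due to the loads:
  point load 81.6 at a = 6.88: Pa²(3L − a)/(6EI) = 16815/EI
Flexibility coefficient — unit upward force at B: δ_{BB} = L³/(3EI) = 443.7/EI.
The prop prevents deflection at B: R_B = δ_0/δ_{BB} = 16815/443.7 = 37.9 kN.

R_B = 37.9 kN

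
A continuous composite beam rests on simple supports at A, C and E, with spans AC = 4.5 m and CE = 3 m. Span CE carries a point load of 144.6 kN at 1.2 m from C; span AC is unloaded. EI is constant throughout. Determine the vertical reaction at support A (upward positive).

Release continuity at C by inserting a hinge; the redundant is the internal moment M_C. The primary structure is two simply-supported spans AC and CE.
End slopes at the hinge C, treating each span as simply supported:
  span CE: point load 144.6 at a = 1.2: Pab(L + b)/(6LEI) = 83.29/EI
  relative rotation θ_0 = (0 + 83.29)/EI = 83.29/EI
A unit hogging moment at C produces rotation L₁/(3EI) + L₂/(3EI) = 2.5/EI.
Compatibility: M_C·(L₁+L₂)/(3EI) = θ_0, giving M_C = 33.32 kN·m (hogging).
Span AC, ΣM about A with M_C applied at C: R_C^{AC}·4.5 = 0 + 33.32, so R_C^{AC} = 7.404 kN and R_A = 0 − 7.404 = -7.404 kN.

R_A = -7.404 kN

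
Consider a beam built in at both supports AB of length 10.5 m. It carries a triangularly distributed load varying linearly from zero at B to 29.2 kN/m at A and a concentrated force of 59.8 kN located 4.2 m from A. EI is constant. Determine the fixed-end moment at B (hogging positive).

Take the two fixed-end moments M_A, M_B as redundants; the released structure is the simple span AB.
End rotations of the released simple span under the applied load (×1/EI):
  at A: triangular load, peak 29.2: w₀L³/(45EI) = 751.2/EI
  at B: triangular load, peak 29.2: 7w₀L³/(360EI) = 657.3/EI
  at A: point load 59.8 at a = 4.2: Pab(L + b)/(6LEI) = 421.9/EI
  at B: point load 59.8 at a = 4.2: Pab(L + a)/(6LEI) = 369.2/EI
  θ_A0 = 1173/EI,  θ_B0 = 1026/EI
Flexibility coefficients: a unit moment at one end gives L/(3EI) there and L/(6EI) at the far end, so f₁₁ = f₂₂ = 3.5/EI and f₁₂ = f₂₁ = 1.75/EI.
Compatibility — zero rotation at each built-in end:
  3.5 M_A + 1.75 M_B = 1173
  1.75 M_A + 3.5 M_B = 1026
Solving the pair gives M_A = 251.4 kN·m and M_B = 167.6 kN·m (hogging).

M_B = 167.6 kN·m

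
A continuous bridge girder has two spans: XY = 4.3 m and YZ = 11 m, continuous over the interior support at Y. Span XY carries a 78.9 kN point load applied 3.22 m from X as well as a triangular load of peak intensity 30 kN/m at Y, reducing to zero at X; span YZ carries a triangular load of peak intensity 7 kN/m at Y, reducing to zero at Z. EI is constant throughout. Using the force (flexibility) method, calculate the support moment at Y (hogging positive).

Insert a hinge at Y; M_Y is the redundant, and each span becomes simply supported.
End slopes at the hinge Y, treating each span as simply supported:
  span XY: point load 78.9 at a = 3.22: Pab(L + a)/(6LEI) = 79.98/EI
  span XY: triangular load, peak 30: w₀L³/(45EI) = 53/EI
  span YZ: triangular load, peak 7: w₀L³/(45EI) = 207/EI
  relative rotation θ_0 = (133 + 207)/EI = 340/EI
A unit hogging moment at Y produces rotation L₁/(3EI) + L₂/(3EI) = 5.1/EI.
Compatibility: M_Y·(L₁+L₂)/(3EI) = θ_0, giving M_Y = 66.67 kN·m (hogging).

M_Y = 66.67 kN·m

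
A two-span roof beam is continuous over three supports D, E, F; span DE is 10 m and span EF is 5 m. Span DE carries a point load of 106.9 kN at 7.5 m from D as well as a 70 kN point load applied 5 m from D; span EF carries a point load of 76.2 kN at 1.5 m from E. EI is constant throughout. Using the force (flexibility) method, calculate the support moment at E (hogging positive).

Insert a hinge at E; M_E is the redundant, and each span becomes simply supported.
Discontinuity in slope at E on the released structure — sum the simple-span end rotations:
  span DE: point load 106.9 at a = 7.5: Pab(L + a)/(6LEI) = 584.6/EI
  span DE: point load 70 at a = 5: Pab(L + a)/(6LEI) = 437.5/EI
  span EF: point load 76.2 at a = 1.5: Pab(L + b)/(6LEI) = 113.3/EI
  relative rotation θ_0 = (1022 + 113.3)/EI = 1135/EI
A unit hogging moment at E produces rotation L₁/(3EI) + L₂/(3EI) = 5/EI.
Compatibility: M_E·(L₁+L₂)/(3EI) = θ_0, giving M_E = 227.1 kN·m (hogging).

M_E = 227.1 kN·m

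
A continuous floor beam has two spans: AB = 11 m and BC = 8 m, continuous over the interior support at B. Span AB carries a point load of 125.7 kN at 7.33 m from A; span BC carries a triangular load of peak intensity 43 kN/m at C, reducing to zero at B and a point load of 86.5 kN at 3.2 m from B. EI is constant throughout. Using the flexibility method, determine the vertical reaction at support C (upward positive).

R_C = 115.3 kN

Release continuity at B by inserting a hinge; the redundant is the internal moment M_B. The primary structure is two simply-supported spans AB and BC.
Rotations at B on the released spans (each span's end-slope, ×1/EI):
  span AB: point load 125.7 at a = 7.33: Pab(L + a)/(6LEI) = 939.1/EI
  span BC: triangular load, peak 43: 7w₀L³/(360EI) = 428.1/EI
  span BC: point load 86.5 at a = 3.2: Pab(L + b)/(6LEI) = 354.3/EI
  relative rotation θ_0 = (939.1 + 782.4)/EI = 1722/EI
A unit hogging moment at B produces rotation L₁/(3EI) + L₂/(3EI) = 6.333/EI.
Slope continuity at B: θ_0 = M_B·6.333/EI, so M_B = 1722/6.333 = 271.8 kN·m (hogging).
Span BC, ΣM about C: R_B^{BC}·8 = 873.9 + 271.8, so R_B^{BC} = 143.2 kN and R_C = 258.5 − 143.2 = 115.3 kN.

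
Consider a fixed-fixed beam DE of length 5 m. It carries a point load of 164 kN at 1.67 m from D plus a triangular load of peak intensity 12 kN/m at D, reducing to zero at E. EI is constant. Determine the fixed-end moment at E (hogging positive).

Take the two fixed-end moments M_D, M_E as redundants; the released structure is the simple span DE.
End rotations of the released simple span under the applied load (×1/EI):
  at D: point load 164 at a = 1.67: Pab(L + b)/(6LEI) = 253.2/EI
  at E: point load 164 at a = 1.67: Pab(L + a)/(6LEI) = 202.8/EI
  at D: triangular load, peak 12: w₀L³/(45EI) = 33.33/EI
  at E: triangular load, peak 12: 7w₀L³/(360EI) = 29.17/EI
  θ_D0 = 286.6/EI,  θ_E0 = 231.9/EI
Flexibility coefficients: a unit moment at one end gives L/(3EI) there and L/(6EI) at the far end, so f₁₁ = f₂₂ = 1.667/EI and f₁₂ = f₂₁ = 0.8333/EI.
Compatibility — zero rotation at each built-in end:
  1.667 M_D + 0.8333 M_E = 286.6
  0.8333 M_D + 1.667 M_E = 231.9
Solving the pair gives M_D = 136.5 kN·m and M_E = 70.92 kN·m (hogging).

M_E = 70.92 kN·m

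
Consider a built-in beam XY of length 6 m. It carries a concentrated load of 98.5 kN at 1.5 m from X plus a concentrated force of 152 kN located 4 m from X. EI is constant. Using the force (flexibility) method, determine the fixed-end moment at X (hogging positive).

M_X = 150.7 kN·m

Take the two fixed-end moments M_X, M_Y as redundants; the released structure is the simple span XY.
End rotations of the released simple span under the applied load (×1/EI):
  at X: point load 98.5 at a = 1.5: Pab(L + b)/(6LEI) = 193.9/EI
  at Y: point load 98.5 at a = 1.5: Pab(L + a)/(6LEI) = 138.5/EI
  at X: point load 152 at a = 4: Pab(L + b)/(6LEI) = 270.2/EI
  at Y: point load 152 at a = 4: Pab(L + a)/(6LEI) = 337.8/EI
  θ_X0 = 464.1/EI,  θ_Y0 = 476.3/EI
Flexibility coefficients: a unit moment at one end gives L/(3EI) there and L/(6EI) at the far end, so f₁₁ = f₂₂ = 2/EI and f₁₂ = f₂₁ = 1/EI.
Compatibility — zero rotation at each built-in end:
  2 M_X + 1 M_Y = 464.1
  1 M_X + 2 M_Y = 476.3
Solving the pair gives M_X = 150.7 kN·m and M_Y = 162.8 kN·m (hogging).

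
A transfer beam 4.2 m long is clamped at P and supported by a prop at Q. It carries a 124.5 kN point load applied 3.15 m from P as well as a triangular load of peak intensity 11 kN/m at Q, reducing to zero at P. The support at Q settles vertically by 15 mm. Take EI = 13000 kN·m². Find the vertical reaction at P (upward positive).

Choose R_Q as the redundant. The primary structure is the cantilever fixed at P.
Free-end deflection of the primary structure under the applied loading (downward +):
  point load 124.5 at a = 3.15: Pa²(3L − a)/(6EI) = 1946/EI
  triangular load, peak 11 at the free end: 11w₀L⁴/(120EI) = 313.8/EI
  δ_0 = 2259/EI
Tip deflection under a unit load at Q: L³/(3EI) = 24.7/EI.
With EI = 13000 kN·m²: δ_0 = 0.1738 m and δ_{QQ} = 0.0019 m/kN.
Compatibility — the beam at Q must follow the support down by 0.015 m: δ_0 − R_Q·δ_{QQ} = 0.015, so R_Q = (0.1738 − 0.015)/0.0019 = 83.59 kN.
Vertical equilibrium: R_P = ΣP − R_Q = 147.6 − 83.59 = 64.01 kN.

R_P = 64.01 kN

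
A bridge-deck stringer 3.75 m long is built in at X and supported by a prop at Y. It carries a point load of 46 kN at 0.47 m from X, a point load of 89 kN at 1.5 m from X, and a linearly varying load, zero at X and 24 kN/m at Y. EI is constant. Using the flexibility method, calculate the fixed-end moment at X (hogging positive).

M_X = 101.5 kN·m

Choose R_Y as the redundant. The primary structure is the cantilever fixed at X.
Free-end deflection of the primary structure under the applied loading (downward +):
  point load 46 at a = 0.47: Pa²(3L − a)/(6EI) = 18.26/EI
  point load 89 at a = 1.5: Pa²(3L − a)/(6EI) = 325.4/EI
  triangular load, peak 24 at the free end: 11w₀L⁴/(120EI) = 435.1/EI
  δ_0 = 778.7/EI
Tip deflection under a unit load at Y: L³/(3EI) = 17.58/EI.
Compatibility at Y: δ_0 − R_Y·δ_{YY} = 0, so R_Y = 778.7/17.58 = 44.3 kN.
Moment equilibrium about X: M_X = Σ(load moments about X) − R_Y·L = 267.6 − 44.3×3.75 = 101.5 kN·m.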